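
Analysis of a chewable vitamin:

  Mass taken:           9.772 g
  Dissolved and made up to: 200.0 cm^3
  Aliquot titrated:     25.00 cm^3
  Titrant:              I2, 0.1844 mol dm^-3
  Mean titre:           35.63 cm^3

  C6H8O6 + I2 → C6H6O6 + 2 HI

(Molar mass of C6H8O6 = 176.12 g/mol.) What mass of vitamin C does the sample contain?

9.257 g

n(I2) per titration = 0.03563 × 0.1844 = 6.570 × 10^-3 mol
n(C6H8O6) in each aliquot = 6.570 × 10^-3 mol (1:1 ratio)
n(C6H8O6) in the whole flask = 6.570 × 10^-3 × 200.0/25.00 = 0.05256 mol
mass of C6H8O6 = 0.05256 × 176.12 = 9.257 g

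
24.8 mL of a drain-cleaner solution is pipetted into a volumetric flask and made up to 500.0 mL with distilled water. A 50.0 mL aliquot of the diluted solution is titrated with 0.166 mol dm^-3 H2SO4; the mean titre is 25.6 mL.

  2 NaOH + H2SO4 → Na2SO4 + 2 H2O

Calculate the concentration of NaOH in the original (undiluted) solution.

3.43 mol/L

n(H2SO4) = 0.0256 × 0.166 = 4.25 × 10^-3 mol
From the 2:1 ratio, n(NaOH) in the aliquot = 2/1 × 4.25 × 10^-3 = 8.50 × 10^-3 mol
[NaOH]_dilute = 8.50 × 10^-3 / 0.0500 = 0.170 mol/L
Dilution factor = 500.0 / 24.8 = 20.16
[NaOH]_stock = 0.170 × 20.16 = 3.43 mol/L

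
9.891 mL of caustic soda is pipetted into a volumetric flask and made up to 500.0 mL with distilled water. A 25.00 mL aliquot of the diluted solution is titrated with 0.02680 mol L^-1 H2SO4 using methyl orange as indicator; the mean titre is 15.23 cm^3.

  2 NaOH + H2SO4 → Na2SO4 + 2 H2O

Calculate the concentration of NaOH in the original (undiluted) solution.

1.651 mol/L

n(H2SO4) = 0.01523 × 0.02680 = 4.082 × 10^-4 mol
From the 2:1 ratio, n(NaOH) in the aliquot = 2/1 × 4.082 × 10^-4 = 8.163 × 10^-4 mol
[NaOH]_dilute = 8.163 × 10^-4 / 0.02500 = 0.03265 mol/L
Dilution factor = 500.0 / 9.891 = 50.55
[NaOH]_stock = 0.03265 × 50.55 = 1.651 mol/L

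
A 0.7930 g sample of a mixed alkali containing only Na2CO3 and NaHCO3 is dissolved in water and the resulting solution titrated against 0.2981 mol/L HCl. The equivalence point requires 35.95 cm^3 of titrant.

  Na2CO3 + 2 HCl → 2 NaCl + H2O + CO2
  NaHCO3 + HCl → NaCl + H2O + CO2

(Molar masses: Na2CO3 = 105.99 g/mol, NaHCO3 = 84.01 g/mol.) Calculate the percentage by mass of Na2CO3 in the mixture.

23.12 %

n(HCl) = 0.03595 × 0.2981 = 0.01072 mol
Let x = n(Na2CO3), y = n(NaHCO3).
Titrant: 2x + 1y = 0.01072;  mass: 105.99x + 84.01y = 0.7930
Solving, x = 1.730 × 10^-3 mol, y = 7.257 × 10^-3 mol
mass of Na2CO3 = 1.730 × 10^-3 × 105.99 = 0.1834 g
% Na2CO3 = 0.1834 / 0.7930 × 100 = 23.12 %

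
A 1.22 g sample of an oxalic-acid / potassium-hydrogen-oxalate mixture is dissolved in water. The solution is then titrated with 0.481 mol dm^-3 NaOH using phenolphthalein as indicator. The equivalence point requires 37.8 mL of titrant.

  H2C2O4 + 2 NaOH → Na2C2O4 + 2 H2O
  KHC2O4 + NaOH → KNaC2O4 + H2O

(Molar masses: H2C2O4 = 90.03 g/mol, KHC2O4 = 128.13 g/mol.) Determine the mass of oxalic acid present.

n(NaOH) = 0.0378 × 0.481 = 0.0182 mol
Let x = n(H2C2O4), y = n(KHC2O4).
Titrant: 2x + 1y = 0.0182;  mass: 90.03x + 128.13y = 1.22
Solving, x = 6.68 × 10^-3 mol, y = 4.83 × 10^-3 mol
mass of H2C2O4 = 6.68 × 10^-3 × 90.03 = 0.601 g

0.601 g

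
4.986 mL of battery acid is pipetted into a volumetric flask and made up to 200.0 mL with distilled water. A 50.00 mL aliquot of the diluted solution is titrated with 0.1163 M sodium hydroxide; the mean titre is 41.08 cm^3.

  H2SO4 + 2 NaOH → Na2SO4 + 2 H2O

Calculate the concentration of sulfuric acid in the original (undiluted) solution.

n(NaOH) = 0.04108 × 0.1163 = 4.778 × 10^-3 mol
From the 1:2 ratio, n(H2SO4) in the aliquot = 1/2 × 4.778 × 10^-3 = 2.389 × 10^-3 mol
[H2SO4]_dilute = 2.389 × 10^-3 / 0.05000 = 0.04778 mol/L
Dilution factor = 200.0 / 4.986 = 40.11
[H2SO4]_stock = 0.04778 × 40.11 = 1.916 mol/L

1.916 M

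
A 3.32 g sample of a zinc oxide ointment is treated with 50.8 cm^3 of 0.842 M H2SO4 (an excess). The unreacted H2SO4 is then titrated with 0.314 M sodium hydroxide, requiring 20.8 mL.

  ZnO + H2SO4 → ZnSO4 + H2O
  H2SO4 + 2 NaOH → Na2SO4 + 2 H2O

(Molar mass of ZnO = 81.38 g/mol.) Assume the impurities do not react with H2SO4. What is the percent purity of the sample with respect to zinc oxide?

96.8 %

n(H2SO4) added = 0.0508 × 0.842 = 0.0428 mol
n(NaOH) used in back-titration = 0.0208 × 0.314 = 6.53 × 10^-3 mol
From the 1:2 ratio, n(H2SO4) left over = 1/2 × 6.53 × 10^-3 = 3.27 × 10^-3 mol
n(H2SO4) consumed by analyte = 0.0428 − 3.27 × 10^-3 = 0.0395 mol
n(ZnO) = 0.0395 mol (1:1 ratio)
mass of ZnO = 0.0395 × 81.38 = 3.22 g
% ZnO = 3.22 / 3.32 × 100 = 96.8 %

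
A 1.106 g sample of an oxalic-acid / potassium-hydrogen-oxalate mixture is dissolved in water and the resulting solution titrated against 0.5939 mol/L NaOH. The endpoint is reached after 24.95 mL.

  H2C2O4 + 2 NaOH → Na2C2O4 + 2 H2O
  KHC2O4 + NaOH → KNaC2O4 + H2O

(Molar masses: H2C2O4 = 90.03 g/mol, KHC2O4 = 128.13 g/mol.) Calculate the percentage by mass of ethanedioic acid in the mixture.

n(NaOH) = 0.02495 × 0.5939 = 0.01482 mol
Let x = n(H2C2O4), y = n(KHC2O4).
Titrant: 2x + 1y = 0.01482;  mass: 90.03x + 128.13y = 1.106
Solving, x = 4.768 × 10^-3 mol, y = 5.282 × 10^-3 mol
mass of H2C2O4 = 4.768 × 10^-3 × 90.03 = 0.4293 g
% H2C2O4 = 0.4293 / 1.106 × 100 = 38.81 %

38.81 %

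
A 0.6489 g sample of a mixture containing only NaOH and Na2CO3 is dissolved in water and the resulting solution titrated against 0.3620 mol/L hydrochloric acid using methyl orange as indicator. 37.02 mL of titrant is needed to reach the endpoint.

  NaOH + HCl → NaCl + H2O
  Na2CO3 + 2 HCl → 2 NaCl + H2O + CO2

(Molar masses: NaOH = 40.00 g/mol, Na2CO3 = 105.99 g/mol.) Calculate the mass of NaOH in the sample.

n(HCl) = 0.03702 × 0.3620 = 0.01340 mol
Let x = n(NaOH), y = n(Na2CO3).
Titrant: 1x + 2y = 0.01340;  mass: 40.00x + 105.99y = 0.6489
Solving, x = 4.717 × 10^-3 mol, y = 4.342 × 10^-3 mol
mass of NaOH = 4.717 × 10^-3 × 40.00 = 0.1887 g

0.1887 g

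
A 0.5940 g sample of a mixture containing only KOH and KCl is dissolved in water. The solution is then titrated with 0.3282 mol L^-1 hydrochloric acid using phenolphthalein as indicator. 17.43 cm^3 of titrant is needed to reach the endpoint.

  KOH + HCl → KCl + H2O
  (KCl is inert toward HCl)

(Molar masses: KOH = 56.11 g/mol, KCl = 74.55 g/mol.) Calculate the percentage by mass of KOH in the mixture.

n(HCl) = 0.01743 × 0.3282 = 5.721 × 10^-3 mol
Let x = n(KOH), y = n(KCl).
Titrant: 1x = 5.721 × 10^-3;  mass: 56.11x + 74.55y = 0.5940
Solving, x = 5.721 × 10^-3 mol, y = 3.662 × 10^-3 mol
mass of KOH = 5.721 × 10^-3 × 56.11 = 0.3210 g
% KOH = 0.3210 / 0.5940 × 100 = 54.04 %

54.04 %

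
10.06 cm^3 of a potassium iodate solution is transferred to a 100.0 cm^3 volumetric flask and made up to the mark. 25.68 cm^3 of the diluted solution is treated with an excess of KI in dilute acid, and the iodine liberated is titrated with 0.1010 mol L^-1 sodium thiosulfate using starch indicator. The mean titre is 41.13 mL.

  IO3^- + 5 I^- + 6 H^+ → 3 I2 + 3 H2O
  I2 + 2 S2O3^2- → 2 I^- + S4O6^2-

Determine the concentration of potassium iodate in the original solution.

0.2680 mol/L

n(S2O3^2-) = 0.04113 × 0.1010 = 4.154 × 10^-3 mol
n(I2) = n(S2O3^2-)/2 = 2.077 × 10^-3 mol
From the 1:3 ratio, n(IO3^-) in the aliquot = 1/3 × 2.077 × 10^-3 = 6.924 × 10^-4 mol
[IO3^-]_dilute = 6.924 × 10^-4 / 0.02568 = 0.02696 mol/L
[IO3^-]_original = 0.02696 × 100.0/10.06 = 0.2680 mol/L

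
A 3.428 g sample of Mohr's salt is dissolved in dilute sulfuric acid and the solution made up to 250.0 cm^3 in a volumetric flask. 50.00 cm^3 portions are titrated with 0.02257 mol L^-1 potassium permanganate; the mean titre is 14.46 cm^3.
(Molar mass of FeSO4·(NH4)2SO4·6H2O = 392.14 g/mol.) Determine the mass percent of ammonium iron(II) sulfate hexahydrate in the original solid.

MnO4^- + 5 Fe^2+ + 8 H^+ → Mn^2+ + 5 Fe^3+ + 4 H2O
n(KMnO4) per titration = 0.01446 × 0.02257 = 3.264 × 10^-4 mol
From the 5:1 ratio, n(FeSO4·(NH4)2SO4·6H2O) in each aliquot = 5/1 × 3.264 × 10^-4 = 1.632 × 10^-3 mol
n(FeSO4·(NH4)2SO4·6H2O) in the whole flask = 1.632 × 10^-3 × 250.0/50.00 = 8.159 × 10^-3 mol
mass of FeSO4·(NH4)2SO4·6H2O = 8.159 × 10^-3 × 392.14 = 3.199 g
% FeSO4·(NH4)2SO4·6H2O = 3.199 / 3.428 × 100 = 93.33 %

93.33 %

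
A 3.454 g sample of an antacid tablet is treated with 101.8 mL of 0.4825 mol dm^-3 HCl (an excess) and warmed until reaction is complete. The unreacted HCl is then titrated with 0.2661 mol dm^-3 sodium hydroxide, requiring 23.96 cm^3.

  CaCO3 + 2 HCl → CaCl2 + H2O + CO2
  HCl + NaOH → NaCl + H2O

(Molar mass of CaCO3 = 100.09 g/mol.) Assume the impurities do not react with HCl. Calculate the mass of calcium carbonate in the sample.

2.139 g

n(HCl) added = 0.1018 × 0.4825 = 0.04912 mol
n(NaOH) used in back-titration = 0.02396 × 0.2661 = 6.376 × 10^-3 mol
n(HCl) left over = 6.376 × 10^-3 mol (1:1 ratio)
n(HCl) consumed by analyte = 0.04912 − 6.376 × 10^-3 = 0.04274 mol
From the 1:2 ratio, n(CaCO3) = 1/2 × 0.04274 = 0.02137 mol
mass of CaCO3 = 0.02137 × 100.09 = 2.139 g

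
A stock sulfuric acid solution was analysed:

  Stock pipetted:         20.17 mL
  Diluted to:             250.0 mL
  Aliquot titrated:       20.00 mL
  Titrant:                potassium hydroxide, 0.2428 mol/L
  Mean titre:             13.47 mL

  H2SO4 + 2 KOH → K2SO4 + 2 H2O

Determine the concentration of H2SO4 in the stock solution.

1.013 mol/L

n(KOH) = 0.01347 × 0.2428 = 3.271 × 10^-3 mol
From the 1:2 ratio, n(H2SO4) in the aliquot = 1/2 × 3.271 × 10^-3 = 1.635 × 10^-3 mol
[H2SO4]_dilute = 1.635 × 10^-3 / 0.02000 = 0.08176 mol/L
Dilution factor = 250.0 / 20.17 = 12.39
[H2SO4]_stock = 0.08176 × 12.39 = 1.013 mol/L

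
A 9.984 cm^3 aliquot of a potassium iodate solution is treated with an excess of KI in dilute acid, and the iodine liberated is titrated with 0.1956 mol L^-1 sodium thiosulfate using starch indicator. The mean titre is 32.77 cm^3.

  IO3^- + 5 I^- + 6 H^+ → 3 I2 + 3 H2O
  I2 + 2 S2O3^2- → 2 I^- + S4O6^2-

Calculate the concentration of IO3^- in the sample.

n(S2O3^2-) = 0.03277 × 0.1956 = 6.410 × 10^-3 mol
n(I2) = n(S2O3^2-)/2 = 3.205 × 10^-3 mol
From the 1:3 ratio, n(IO3^-) in the aliquot = 1/3 × 3.205 × 10^-3 = 1.068 × 10^-3 mol
[IO3^-] = 1.068 × 10^-3 / 0.009984 = 0.1070 mol/L

0.1070 mol/L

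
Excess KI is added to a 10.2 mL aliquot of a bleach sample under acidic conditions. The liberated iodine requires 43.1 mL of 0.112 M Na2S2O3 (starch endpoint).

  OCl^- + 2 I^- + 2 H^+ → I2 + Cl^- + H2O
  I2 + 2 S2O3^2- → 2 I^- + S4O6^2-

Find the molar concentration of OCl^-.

n(S2O3^2-) = 0.0431 × 0.112 = 4.83 × 10^-3 mol
n(I2) = n(S2O3^2-)/2 = 2.41 × 10^-3 mol
n(OCl^-) in the aliquot = 2.41 × 10^-3 mol (1:1 ratio)
[OCl^-] = 2.41 × 10^-3 / 0.0102 = 0.237 mol/L

0.237 M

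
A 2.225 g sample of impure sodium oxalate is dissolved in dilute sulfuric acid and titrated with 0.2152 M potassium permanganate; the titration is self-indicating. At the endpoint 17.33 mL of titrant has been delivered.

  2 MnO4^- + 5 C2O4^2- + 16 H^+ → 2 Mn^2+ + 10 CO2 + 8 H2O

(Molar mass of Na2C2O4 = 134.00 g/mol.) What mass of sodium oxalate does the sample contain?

n(KMnO4) = 0.01733 L × 0.2152 mol/L = 3.729 × 10^-3 mol
From the 5:2 ratio, n(Na2C2O4) = 5/2 × 3.729 × 10^-3 = 9.324 × 10^-3 mol
mass of Na2C2O4 = 9.324 × 10^-3 × 134.00 g/mol = 1.249 g

1.249 g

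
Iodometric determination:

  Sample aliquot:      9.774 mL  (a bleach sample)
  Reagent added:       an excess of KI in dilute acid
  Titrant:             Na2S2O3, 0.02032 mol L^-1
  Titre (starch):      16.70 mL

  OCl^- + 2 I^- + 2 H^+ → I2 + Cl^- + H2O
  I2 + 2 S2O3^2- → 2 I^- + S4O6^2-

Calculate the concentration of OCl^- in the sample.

n(S2O3^2-) = 0.01670 × 0.02032 = 3.393 × 10^-4 mol
n(I2) = n(S2O3^2-)/2 = 1.697 × 10^-4 mol
n(OCl^-) in the aliquot = 1.697 × 10^-4 mol (1:1 ratio)
[OCl^-] = 1.697 × 10^-4 / 0.009774 = 0.01736 mol/L

0.01736 mol/L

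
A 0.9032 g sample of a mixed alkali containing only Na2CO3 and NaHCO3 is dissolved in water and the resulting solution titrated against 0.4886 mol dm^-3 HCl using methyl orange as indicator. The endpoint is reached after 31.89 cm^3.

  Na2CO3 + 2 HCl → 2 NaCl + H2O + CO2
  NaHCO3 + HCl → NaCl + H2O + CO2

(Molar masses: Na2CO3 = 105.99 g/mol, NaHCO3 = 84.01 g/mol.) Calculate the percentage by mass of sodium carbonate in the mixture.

n(HCl) = 0.03189 × 0.4886 = 0.01558 mol
Let x = n(Na2CO3), y = n(NaHCO3).
Titrant: 2x + 1y = 0.01558;  mass: 105.99x + 84.01y = 0.9032
Solving, x = 6.542 × 10^-3 mol, y = 2.498 × 10^-3 mol
mass of Na2CO3 = 6.542 × 10^-3 × 105.99 = 0.6934 g
% Na2CO3 = 0.6934 / 0.9032 × 100 = 76.77 %

76.77 %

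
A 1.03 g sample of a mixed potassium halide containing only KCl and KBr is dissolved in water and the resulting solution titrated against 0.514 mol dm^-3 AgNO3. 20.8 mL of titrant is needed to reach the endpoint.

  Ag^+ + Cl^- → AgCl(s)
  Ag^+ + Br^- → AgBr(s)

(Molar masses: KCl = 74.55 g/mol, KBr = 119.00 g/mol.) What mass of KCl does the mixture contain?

n(AgNO3) = 0.0208 × 0.514 = 0.0107 mol
Let x = n(KCl), y = n(KBr).
Titrant: 1x + 1y = 0.0107;  mass: 74.55x + 119.00y = 1.03
Solving, x = 5.45 × 10^-3 mol, y = 5.24 × 10^-3 mol
mass of KCl = 5.45 × 10^-3 × 74.55 = 0.406 g

0.406 g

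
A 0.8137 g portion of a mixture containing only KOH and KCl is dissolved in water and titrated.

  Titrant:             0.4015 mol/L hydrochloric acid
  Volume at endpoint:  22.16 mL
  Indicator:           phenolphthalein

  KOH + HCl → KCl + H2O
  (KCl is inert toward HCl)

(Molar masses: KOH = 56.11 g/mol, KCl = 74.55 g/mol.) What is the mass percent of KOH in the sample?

n(HCl) = 0.02216 × 0.4015 = 8.897 × 10^-3 mol
Let x = n(KOH), y = n(KCl).
Titrant: 1x = 8.897 × 10^-3;  mass: 56.11x + 74.55y = 0.8137
Solving, x = 8.897 × 10^-3 mol, y = 4.218 × 10^-3 mol
mass of KOH = 8.897 × 10^-3 × 56.11 = 0.4992 g
% KOH = 0.4992 / 0.8137 × 100 = 61.35 %

61.35 %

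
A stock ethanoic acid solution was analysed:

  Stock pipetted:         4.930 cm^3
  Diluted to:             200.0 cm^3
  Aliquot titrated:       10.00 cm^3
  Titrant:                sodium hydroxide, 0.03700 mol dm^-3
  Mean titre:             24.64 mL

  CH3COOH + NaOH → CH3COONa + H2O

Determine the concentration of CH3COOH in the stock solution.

3.698 mol/L

n(NaOH) = 0.02464 × 0.03700 = 9.117 × 10^-4 mol
n(CH3COOH) in the aliquot = 9.117 × 10^-4 mol (1:1 ratio)
[CH3COOH]_dilute = 9.117 × 10^-4 / 0.01000 = 0.09117 mol/L
Dilution factor = 200.0 / 4.930 = 40.57
[CH3COOH]_stock = 0.09117 × 40.57 = 3.698 mol/L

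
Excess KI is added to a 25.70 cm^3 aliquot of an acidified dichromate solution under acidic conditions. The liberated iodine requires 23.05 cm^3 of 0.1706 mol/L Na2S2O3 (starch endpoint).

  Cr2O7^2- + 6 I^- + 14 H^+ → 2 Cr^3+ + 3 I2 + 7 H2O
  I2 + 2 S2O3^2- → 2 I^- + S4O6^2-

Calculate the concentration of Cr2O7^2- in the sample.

0.02550 mol/L

n(S2O3^2-) = 0.02305 × 0.1706 = 3.932 × 10^-3 mol
n(I2) = n(S2O3^2-)/2 = 1.966 × 10^-3 mol
From the 1:3 ratio, n(Cr2O7^2-) in the aliquot = 1/3 × 1.966 × 10^-3 = 6.554 × 10^-4 mol
[Cr2O7^2-] = 6.554 × 10^-4 / 0.02570 = 0.02550 mol/L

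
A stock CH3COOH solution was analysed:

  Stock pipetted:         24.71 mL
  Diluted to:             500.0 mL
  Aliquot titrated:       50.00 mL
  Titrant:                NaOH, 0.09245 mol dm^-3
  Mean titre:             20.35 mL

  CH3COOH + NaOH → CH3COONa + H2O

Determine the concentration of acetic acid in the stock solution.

0.7614 mol/L

n(NaOH) = 0.02035 × 0.09245 = 1.881 × 10^-3 mol
n(CH3COOH) in the aliquot = 1.881 × 10^-3 mol (1:1 ratio)
[CH3COOH]_dilute = 1.881 × 10^-3 / 0.05000 = 0.03763 mol/L
Dilution factor = 500.0 / 24.71 = 20.23
[CH3COOH]_stock = 0.03763 × 20.23 = 0.7614 mol/L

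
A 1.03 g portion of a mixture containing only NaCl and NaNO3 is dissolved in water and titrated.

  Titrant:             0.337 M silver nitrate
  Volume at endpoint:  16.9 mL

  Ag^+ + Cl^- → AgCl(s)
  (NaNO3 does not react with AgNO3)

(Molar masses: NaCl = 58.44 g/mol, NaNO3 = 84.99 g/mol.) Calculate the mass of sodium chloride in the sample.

0.333 g

n(AgNO3) = 0.0169 × 0.337 = 5.70 × 10^-3 mol
Let x = n(NaCl), y = n(NaNO3).
Titrant: 1x = 5.70 × 10^-3;  mass: 58.44x + 84.99y = 1.03
Solving, x = 5.70 × 10^-3 mol, y = 8.20 × 10^-3 mol
mass of NaCl = 5.70 × 10^-3 × 58.44 = 0.333 g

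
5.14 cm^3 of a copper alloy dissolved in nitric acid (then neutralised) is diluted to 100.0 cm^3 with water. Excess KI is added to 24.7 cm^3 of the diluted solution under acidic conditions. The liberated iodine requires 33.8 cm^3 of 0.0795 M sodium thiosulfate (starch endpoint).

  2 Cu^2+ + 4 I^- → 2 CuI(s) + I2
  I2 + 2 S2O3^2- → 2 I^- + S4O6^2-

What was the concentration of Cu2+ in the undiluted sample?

2.12 M

n(S2O3^2-) = 0.0338 × 0.0795 = 2.69 × 10^-3 mol
n(I2) = n(S2O3^2-)/2 = 1.34 × 10^-3 mol
From the 2:1 ratio, n(Cu2+) in the aliquot = 2/1 × 1.34 × 10^-3 = 2.69 × 10^-3 mol
[Cu2+]_dilute = 2.69 × 10^-3 / 0.0247 = 0.109 mol/L
[Cu2+]_original = 0.109 × 100.0/5.14 = 2.12 mol/L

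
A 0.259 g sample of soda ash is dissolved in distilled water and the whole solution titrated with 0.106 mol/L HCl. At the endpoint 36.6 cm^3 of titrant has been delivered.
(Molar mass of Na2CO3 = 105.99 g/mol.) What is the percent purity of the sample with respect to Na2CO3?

79.4 %

Na2CO3 + 2 HCl → 2 NaCl + H2O + CO2
n(HCl) = 0.0366 L × 0.106 mol/L = 3.88 × 10^-3 mol
From the 1:2 ratio, n(Na2CO3) = 1/2 × 3.88 × 10^-3 = 1.94 × 10^-3 mol
mass of Na2CO3 = 1.94 × 10^-3 × 105.99 g/mol = 0.206 g
% Na2CO3 = 0.206 / 0.259 × 100 = 79.4 %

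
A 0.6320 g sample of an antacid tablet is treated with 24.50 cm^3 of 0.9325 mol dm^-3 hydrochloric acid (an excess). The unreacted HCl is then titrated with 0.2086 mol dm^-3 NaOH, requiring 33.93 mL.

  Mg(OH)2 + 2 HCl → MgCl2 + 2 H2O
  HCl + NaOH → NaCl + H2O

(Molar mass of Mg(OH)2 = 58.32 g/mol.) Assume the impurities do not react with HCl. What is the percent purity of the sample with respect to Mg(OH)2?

72.75 %

n(HCl) added = 0.02450 × 0.9325 = 0.02285 mol
n(NaOH) used in back-titration = 0.03393 × 0.2086 = 7.078 × 10^-3 mol
n(HCl) left over = 7.078 × 10^-3 mol (1:1 ratio)
n(HCl) consumed by analyte = 0.02285 − 7.078 × 10^-3 = 0.01577 mol
From the 1:2 ratio, n(Mg(OH)2) = 1/2 × 0.01577 = 7.884 × 10^-3 mol
mass of Mg(OH)2 = 7.884 × 10^-3 × 58.32 = 0.4598 g
% Mg(OH)2 = 0.4598 / 0.6320 × 100 = 72.75 %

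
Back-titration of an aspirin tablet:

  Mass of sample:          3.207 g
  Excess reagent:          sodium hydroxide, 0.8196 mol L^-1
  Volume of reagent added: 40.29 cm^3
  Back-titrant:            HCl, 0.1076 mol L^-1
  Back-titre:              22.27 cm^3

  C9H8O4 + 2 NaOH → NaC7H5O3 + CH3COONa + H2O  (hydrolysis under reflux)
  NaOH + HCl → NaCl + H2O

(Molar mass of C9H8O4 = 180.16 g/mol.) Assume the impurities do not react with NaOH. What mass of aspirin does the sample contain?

n(NaOH) added = 0.04029 × 0.8196 = 0.03302 mol
n(HCl) used in back-titration = 0.02227 × 0.1076 = 2.396 × 10^-3 mol
n(NaOH) left over = 2.396 × 10^-3 mol (1:1 ratio)
n(NaOH) consumed by analyte = 0.03302 − 2.396 × 10^-3 = 0.03063 mol
From the 1:2 ratio, n(C9H8O4) = 1/2 × 0.03063 = 0.01531 mol
mass of C9H8O4 = 0.01531 × 180.16 = 2.759 g

2.759 g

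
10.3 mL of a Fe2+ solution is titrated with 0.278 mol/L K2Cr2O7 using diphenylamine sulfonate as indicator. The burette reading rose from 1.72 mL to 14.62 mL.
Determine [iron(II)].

Cr2O7^2- + 6 Fe^2+ + 14 H^+ → 2 Cr^3+ + 6 Fe^3+ + 7 H2O
n(K2Cr2O7) = 0.0129 L × 0.278 mol/L = 3.59 × 10^-3 mol
From the 6:1 mole ratio, n(Fe2+) = 6/1 × 3.59 × 10^-3 = 0.0215 mol
[Fe2+] = 0.0215 mol / 0.0103 L = 2.09 mol/L

2.09 mol/L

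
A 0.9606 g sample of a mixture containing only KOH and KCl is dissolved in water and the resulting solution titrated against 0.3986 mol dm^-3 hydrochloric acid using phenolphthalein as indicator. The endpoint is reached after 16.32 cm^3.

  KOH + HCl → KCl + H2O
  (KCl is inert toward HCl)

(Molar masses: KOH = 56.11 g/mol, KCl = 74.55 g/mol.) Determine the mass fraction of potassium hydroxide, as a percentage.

38.00 %

n(HCl) = 0.01632 × 0.3986 = 6.505 × 10^-3 mol
Let x = n(KOH), y = n(KCl).
Titrant: 1x = 6.505 × 10^-3;  mass: 56.11x + 74.55y = 0.9606
Solving, x = 6.505 × 10^-3 mol, y = 7.989 × 10^-3 mol
mass of KOH = 6.505 × 10^-3 × 56.11 = 0.3650 g
% KOH = 0.3650 / 0.9606 × 100 = 38.00 %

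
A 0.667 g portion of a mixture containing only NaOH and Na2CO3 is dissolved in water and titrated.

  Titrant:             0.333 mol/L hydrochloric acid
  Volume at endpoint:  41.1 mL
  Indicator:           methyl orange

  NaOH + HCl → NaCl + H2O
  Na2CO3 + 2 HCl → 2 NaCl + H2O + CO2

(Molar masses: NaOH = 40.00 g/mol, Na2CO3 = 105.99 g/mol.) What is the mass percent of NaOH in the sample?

n(HCl) = 0.0411 × 0.333 = 0.0137 mol
Let x = n(NaOH), y = n(Na2CO3).
Titrant: 1x + 2y = 0.0137;  mass: 40.00x + 105.99y = 0.667
Solving, x = 4.49 × 10^-3 mol, y = 4.60 × 10^-3 mol
mass of NaOH = 4.49 × 10^-3 × 40.00 = 0.179 g
% NaOH = 0.179 / 0.667 × 100 = 26.9 %

26.9 %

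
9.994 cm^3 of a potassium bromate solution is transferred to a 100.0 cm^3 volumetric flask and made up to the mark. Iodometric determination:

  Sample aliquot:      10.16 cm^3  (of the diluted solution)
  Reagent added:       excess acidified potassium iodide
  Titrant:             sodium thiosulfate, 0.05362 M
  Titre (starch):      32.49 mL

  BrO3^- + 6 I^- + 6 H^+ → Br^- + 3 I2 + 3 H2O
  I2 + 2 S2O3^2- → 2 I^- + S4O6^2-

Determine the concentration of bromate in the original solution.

n(S2O3^2-) = 0.03249 × 0.05362 = 1.742 × 10^-3 mol
n(I2) = n(S2O3^2-)/2 = 8.711 × 10^-4 mol
From the 1:3 ratio, n(BrO3^-) in the aliquot = 1/3 × 8.711 × 10^-4 = 2.904 × 10^-4 mol
[BrO3^-]_dilute = 2.904 × 10^-4 / 0.01016 = 0.02858 mol/L
[BrO3^-]_original = 0.02858 × 100.0/9.994 = 0.2860 mol/L

0.2860 M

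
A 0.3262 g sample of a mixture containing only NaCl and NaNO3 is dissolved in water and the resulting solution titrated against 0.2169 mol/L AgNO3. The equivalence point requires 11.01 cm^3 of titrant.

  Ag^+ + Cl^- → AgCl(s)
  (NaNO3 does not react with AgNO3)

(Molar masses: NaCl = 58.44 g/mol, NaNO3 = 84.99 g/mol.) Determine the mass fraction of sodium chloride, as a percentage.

42.78 %

n(AgNO3) = 0.01101 × 0.2169 = 2.388 × 10^-3 mol
Let x = n(NaCl), y = n(NaNO3).
Titrant: 1x = 2.388 × 10^-3;  mass: 58.44x + 84.99y = 0.3262
Solving, x = 2.388 × 10^-3 mol, y = 2.196 × 10^-3 mol
mass of NaCl = 2.388 × 10^-3 × 58.44 = 0.1396 g
% NaCl = 0.1396 / 0.3262 × 100 = 42.78 %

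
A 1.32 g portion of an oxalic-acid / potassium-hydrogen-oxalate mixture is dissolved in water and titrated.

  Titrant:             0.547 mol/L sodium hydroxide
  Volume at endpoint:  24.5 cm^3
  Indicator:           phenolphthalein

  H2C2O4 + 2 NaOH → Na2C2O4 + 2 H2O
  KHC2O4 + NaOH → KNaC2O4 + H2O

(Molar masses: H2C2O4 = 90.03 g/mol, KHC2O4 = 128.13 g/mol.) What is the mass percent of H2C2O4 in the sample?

16.3 %

n(NaOH) = 0.0245 × 0.547 = 0.0134 mol
Let x = n(H2C2O4), y = n(KHC2O4).
Titrant: 2x + 1y = 0.0134;  mass: 90.03x + 128.13y = 1.32
Solving, x = 2.39 × 10^-3 mol, y = 8.62 × 10^-3 mol
mass of H2C2O4 = 2.39 × 10^-3 × 90.03 = 0.215 g
% H2C2O4 = 0.215 / 1.32 × 100 = 16.3 %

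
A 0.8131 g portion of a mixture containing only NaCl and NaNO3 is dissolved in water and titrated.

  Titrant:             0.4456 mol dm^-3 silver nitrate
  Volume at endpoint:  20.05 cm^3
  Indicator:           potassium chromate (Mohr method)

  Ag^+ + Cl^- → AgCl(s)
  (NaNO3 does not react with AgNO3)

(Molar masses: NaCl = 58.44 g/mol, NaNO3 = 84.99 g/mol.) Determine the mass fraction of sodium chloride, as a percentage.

64.21 %

n(AgNO3) = 0.02005 × 0.4456 = 8.934 × 10^-3 mol
Let x = n(NaCl), y = n(NaNO3).
Titrant: 1x = 8.934 × 10^-3;  mass: 58.44x + 84.99y = 0.8131
Solving, x = 8.934 × 10^-3 mol, y = 3.424 × 10^-3 mol
mass of NaCl = 8.934 × 10^-3 × 58.44 = 0.5221 g
% NaCl = 0.5221 / 0.8131 × 100 = 64.21 %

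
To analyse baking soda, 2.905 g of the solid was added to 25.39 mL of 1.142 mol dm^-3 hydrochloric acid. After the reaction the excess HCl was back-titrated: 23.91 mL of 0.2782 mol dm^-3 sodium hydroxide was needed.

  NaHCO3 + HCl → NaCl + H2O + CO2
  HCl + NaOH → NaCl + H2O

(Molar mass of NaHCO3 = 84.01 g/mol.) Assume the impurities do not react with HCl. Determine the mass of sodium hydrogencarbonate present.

1.877 g

n(HCl) added = 0.02539 × 1.142 = 0.02900 mol
n(NaOH) used in back-titration = 0.02391 × 0.2782 = 6.652 × 10^-3 mol
n(HCl) left over = 6.652 × 10^-3 mol (1:1 ratio)
n(HCl) consumed by analyte = 0.02900 − 6.652 × 10^-3 = 0.02234 mol
n(NaHCO3) = 0.02234 mol (1:1 ratio)
mass of NaHCO3 = 0.02234 × 84.01 = 1.877 g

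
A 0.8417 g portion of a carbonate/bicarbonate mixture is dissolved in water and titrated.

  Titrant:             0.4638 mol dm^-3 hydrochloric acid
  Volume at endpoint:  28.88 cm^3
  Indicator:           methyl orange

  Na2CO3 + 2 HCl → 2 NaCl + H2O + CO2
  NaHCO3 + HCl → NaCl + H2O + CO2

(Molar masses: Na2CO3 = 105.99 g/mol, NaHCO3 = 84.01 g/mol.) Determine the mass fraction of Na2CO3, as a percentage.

n(HCl) = 0.02888 × 0.4638 = 0.01339 mol
Let x = n(Na2CO3), y = n(NaHCO3).
Titrant: 2x + 1y = 0.01339;  mass: 105.99x + 84.01y = 0.8417
Solving, x = 4.572 × 10^-3 mol, y = 4.251 × 10^-3 mol
mass of Na2CO3 = 4.572 × 10^-3 × 105.99 = 0.4845 g
% Na2CO3 = 0.4845 / 0.8417 × 100 = 57.57 %

57.57 %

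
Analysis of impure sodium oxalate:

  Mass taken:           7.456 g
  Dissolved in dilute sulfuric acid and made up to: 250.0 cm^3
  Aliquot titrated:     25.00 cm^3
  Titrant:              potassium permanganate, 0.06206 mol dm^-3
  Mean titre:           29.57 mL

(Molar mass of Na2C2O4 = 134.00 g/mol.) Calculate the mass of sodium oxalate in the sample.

2 MnO4^- + 5 C2O4^2- + 16 H^+ → 2 Mn^2+ + 10 CO2 + 8 H2O
n(KMnO4) per titration = 0.02957 × 0.06206 = 1.835 × 10^-3 mol
From the 5:2 ratio, n(Na2C2O4) in each aliquot = 5/2 × 1.835 × 10^-3 = 4.588 × 10^-3 mol
n(Na2C2O4) in the whole flask = 4.588 × 10^-3 × 250.0/25.00 = 0.04588 mol
mass of Na2C2O4 = 0.04588 × 134.00 = 6.148 g

6.148 g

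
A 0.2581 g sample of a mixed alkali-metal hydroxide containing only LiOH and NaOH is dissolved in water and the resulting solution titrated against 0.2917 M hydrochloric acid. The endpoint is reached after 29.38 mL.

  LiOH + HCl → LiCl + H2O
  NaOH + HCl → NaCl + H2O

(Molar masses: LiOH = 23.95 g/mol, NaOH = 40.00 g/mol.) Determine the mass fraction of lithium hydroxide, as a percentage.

48.97 %

n(HCl) = 0.02938 × 0.2917 = 8.570 × 10^-3 mol
Let x = n(LiOH), y = n(NaOH).
Titrant: 1x + 1y = 8.570 × 10^-3;  mass: 23.95x + 40.00y = 0.2581
Solving, x = 5.278 × 10^-3 mol, y = 3.293 × 10^-3 mol
mass of LiOH = 5.278 × 10^-3 × 23.95 = 0.1264 g
% LiOH = 0.1264 / 0.2581 × 100 = 48.97 %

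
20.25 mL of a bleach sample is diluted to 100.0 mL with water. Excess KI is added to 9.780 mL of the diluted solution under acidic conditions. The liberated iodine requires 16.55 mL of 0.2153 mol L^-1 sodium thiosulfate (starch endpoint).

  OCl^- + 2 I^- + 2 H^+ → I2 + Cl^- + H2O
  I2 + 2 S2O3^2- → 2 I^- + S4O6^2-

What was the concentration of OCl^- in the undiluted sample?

n(S2O3^2-) = 0.01655 × 0.2153 = 3.563 × 10^-3 mol
n(I2) = n(S2O3^2-)/2 = 1.782 × 10^-3 mol
n(OCl^-) in the aliquot = 1.782 × 10^-3 mol (1:1 ratio)
[OCl^-]_dilute = 1.782 × 10^-3 / 0.009780 = 0.1822 mol/L
[OCl^-]_original = 0.1822 × 100.0/20.25 = 0.8996 mol/L

0.8996 mol/L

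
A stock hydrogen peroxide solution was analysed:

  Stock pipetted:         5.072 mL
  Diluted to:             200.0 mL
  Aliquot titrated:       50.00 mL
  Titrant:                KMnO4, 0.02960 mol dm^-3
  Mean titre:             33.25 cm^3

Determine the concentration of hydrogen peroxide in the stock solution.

1.940 mol/L

2 MnO4^- + 5 H2O2 + 6 H^+ → 2 Mn^2+ + 5 O2 + 8 H2O
n(KMnO4) = 0.03325 × 0.02960 = 9.842 × 10^-4 mol
From the 5:2 ratio, n(H2O2) in the aliquot = 5/2 × 9.842 × 10^-4 = 2.461 × 10^-3 mol
[H2O2]_dilute = 2.461 × 10^-3 / 0.05000 = 0.04921 mol/L
Dilution factor = 200.0 / 5.072 = 39.43
[H2O2]_stock = 0.04921 × 39.43 = 1.940 mol/L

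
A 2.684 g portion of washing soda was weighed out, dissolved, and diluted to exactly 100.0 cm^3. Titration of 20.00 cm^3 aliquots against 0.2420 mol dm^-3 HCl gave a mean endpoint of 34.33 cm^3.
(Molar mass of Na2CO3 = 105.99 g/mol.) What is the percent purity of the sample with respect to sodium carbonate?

82.02 %

Na2CO3 + 2 HCl → 2 NaCl + H2O + CO2
n(HCl) per titration = 0.03433 × 0.2420 = 8.308 × 10^-3 mol
From the 1:2 ratio, n(Na2CO3) in each aliquot = 1/2 × 8.308 × 10^-3 = 4.154 × 10^-3 mol
n(Na2CO3) in the whole flask = 4.154 × 10^-3 × 100.0/20.00 = 0.02077 mol
mass of Na2CO3 = 0.02077 × 105.99 = 2.201 g
% Na2CO3 = 2.201 / 2.684 × 100 = 82.02 %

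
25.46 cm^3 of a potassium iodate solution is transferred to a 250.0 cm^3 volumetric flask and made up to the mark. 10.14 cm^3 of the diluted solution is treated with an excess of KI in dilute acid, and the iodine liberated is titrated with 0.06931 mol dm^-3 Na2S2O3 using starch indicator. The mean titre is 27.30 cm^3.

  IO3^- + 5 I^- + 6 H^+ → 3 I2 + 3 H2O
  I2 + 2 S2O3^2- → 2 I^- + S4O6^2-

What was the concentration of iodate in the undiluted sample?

0.3054 mol/L

n(S2O3^2-) = 0.02730 × 0.06931 = 1.892 × 10^-3 mol
n(I2) = n(S2O3^2-)/2 = 9.461 × 10^-4 mol
From the 1:3 ratio, n(IO3^-) in the aliquot = 1/3 × 9.461 × 10^-4 = 3.154 × 10^-4 mol
[IO3^-]_dilute = 3.154 × 10^-4 / 0.01014 = 0.03110 mol/L
[IO3^-]_original = 0.03110 × 250.0/25.46 = 0.3054 mol/L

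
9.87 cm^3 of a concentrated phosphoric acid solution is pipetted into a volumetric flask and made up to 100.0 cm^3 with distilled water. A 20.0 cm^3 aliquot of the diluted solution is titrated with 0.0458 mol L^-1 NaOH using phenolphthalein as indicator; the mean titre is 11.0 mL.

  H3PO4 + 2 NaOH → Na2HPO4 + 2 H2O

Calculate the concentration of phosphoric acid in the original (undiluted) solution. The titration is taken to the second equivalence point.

0.128 mol/L

n(NaOH) = 0.0110 × 0.0458 = 5.04 × 10^-4 mol
From the 1:2 ratio, n(H3PO4) in the aliquot = 1/2 × 5.04 × 10^-4 = 2.52 × 10^-4 mol
[H3PO4]_dilute = 2.52 × 10^-4 / 0.0200 = 0.0126 mol/L
Dilution factor = 100.0 / 9.87 = 10.13
[H3PO4]_stock = 0.0126 × 10.13 = 0.128 mol/L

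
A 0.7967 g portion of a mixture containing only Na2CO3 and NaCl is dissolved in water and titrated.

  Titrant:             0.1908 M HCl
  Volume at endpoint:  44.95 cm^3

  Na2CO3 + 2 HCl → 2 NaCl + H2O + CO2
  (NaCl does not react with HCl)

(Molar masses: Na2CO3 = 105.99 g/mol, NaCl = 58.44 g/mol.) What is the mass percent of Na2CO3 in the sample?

57.05 %

n(HCl) = 0.04495 × 0.1908 = 8.576 × 10^-3 mol
Let x = n(Na2CO3), y = n(NaCl).
Titrant: 2x = 8.576 × 10^-3;  mass: 105.99x + 58.44y = 0.7967
Solving, x = 4.288 × 10^-3 mol, y = 5.855 × 10^-3 mol
mass of Na2CO3 = 4.288 × 10^-3 × 105.99 = 0.4545 g
% Na2CO3 = 0.4545 / 0.7967 × 100 = 57.05 %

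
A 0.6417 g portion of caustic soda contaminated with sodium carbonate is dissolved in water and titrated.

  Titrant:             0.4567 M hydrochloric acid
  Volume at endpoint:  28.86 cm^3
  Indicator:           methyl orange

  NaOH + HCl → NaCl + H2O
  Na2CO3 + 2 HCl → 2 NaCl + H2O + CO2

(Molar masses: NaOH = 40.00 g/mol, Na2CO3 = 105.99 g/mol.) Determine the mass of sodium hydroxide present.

n(HCl) = 0.02886 × 0.4567 = 0.01318 mol
Let x = n(NaOH), y = n(Na2CO3).
Titrant: 1x + 2y = 0.01318;  mass: 40.00x + 105.99y = 0.6417
Solving, x = 4.370 × 10^-3 mol, y = 4.405 × 10^-3 mol
mass of NaOH = 4.370 × 10^-3 × 40.00 = 0.1748 g

0.1748 g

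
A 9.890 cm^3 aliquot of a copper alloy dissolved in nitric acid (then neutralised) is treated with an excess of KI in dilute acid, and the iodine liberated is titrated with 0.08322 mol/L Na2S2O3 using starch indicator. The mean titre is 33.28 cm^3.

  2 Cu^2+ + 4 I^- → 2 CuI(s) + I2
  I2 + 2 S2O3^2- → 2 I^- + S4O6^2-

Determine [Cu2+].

n(S2O3^2-) = 0.03328 × 0.08322 = 2.770 × 10^-3 mol
n(I2) = n(S2O3^2-)/2 = 1.385 × 10^-3 mol
From the 2:1 ratio, n(Cu2+) in the aliquot = 2/1 × 1.385 × 10^-3 = 2.770 × 10^-3 mol
[Cu2+] = 2.770 × 10^-3 / 0.009890 = 0.2800 mol/L

0.2800 mol/L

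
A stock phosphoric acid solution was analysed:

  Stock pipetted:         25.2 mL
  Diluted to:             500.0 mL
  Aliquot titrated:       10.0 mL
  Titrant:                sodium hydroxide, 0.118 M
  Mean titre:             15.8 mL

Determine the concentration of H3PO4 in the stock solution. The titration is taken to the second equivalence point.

H3PO4 + 2 NaOH → Na2HPO4 + 2 H2O
n(NaOH) = 0.0158 × 0.118 = 1.86 × 10^-3 mol
From the 1:2 ratio, n(H3PO4) in the aliquot = 1/2 × 1.86 × 10^-3 = 9.32 × 10^-4 mol
[H3PO4]_dilute = 9.32 × 10^-4 / 0.0100 = 0.0932 mol/L
Dilution factor = 500.0 / 25.2 = 19.84
[H3PO4]_stock = 0.0932 × 19.84 = 1.85 mol/L

1.85 M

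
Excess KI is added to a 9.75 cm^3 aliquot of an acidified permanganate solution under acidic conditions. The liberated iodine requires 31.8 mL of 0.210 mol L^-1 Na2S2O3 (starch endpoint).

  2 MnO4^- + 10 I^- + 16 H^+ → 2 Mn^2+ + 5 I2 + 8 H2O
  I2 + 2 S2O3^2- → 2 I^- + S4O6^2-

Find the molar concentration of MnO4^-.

n(S2O3^2-) = 0.0318 × 0.210 = 6.68 × 10^-3 mol
n(I2) = n(S2O3^2-)/2 = 3.34 × 10^-3 mol
From the 2:5 ratio, n(MnO4^-) in the aliquot = 2/5 × 3.34 × 10^-3 = 1.34 × 10^-3 mol
[MnO4^-] = 1.34 × 10^-3 / 0.00975 = 0.137 mol/L

0.137 mol/L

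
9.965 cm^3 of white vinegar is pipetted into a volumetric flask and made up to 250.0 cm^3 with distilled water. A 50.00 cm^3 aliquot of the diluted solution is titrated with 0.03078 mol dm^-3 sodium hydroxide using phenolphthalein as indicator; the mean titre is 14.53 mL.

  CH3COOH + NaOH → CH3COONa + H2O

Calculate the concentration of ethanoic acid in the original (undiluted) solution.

0.2244 mol/L

n(NaOH) = 0.01453 × 0.03078 = 4.472 × 10^-4 mol
n(CH3COOH) in the aliquot = 4.472 × 10^-4 mol (1:1 ratio)
[CH3COOH]_dilute = 4.472 × 10^-4 / 0.05000 = 0.008945 mol/L
Dilution factor = 250.0 / 9.965 = 25.09
[CH3COOH]_stock = 0.008945 × 25.09 = 0.2244 mol/L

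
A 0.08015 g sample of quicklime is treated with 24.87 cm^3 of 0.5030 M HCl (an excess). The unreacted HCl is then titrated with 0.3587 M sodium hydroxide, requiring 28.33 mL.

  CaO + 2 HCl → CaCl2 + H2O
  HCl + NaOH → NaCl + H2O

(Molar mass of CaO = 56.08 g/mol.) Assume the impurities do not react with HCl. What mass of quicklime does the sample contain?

0.06583 g

n(HCl) added = 0.02487 × 0.5030 = 0.01251 mol
n(NaOH) used in back-titration = 0.02833 × 0.3587 = 0.01016 mol
n(HCl) left over = 0.01016 mol (1:1 ratio)
n(HCl) consumed by analyte = 0.01251 − 0.01016 = 2.348 × 10^-3 mol
From the 1:2 ratio, n(CaO) = 1/2 × 2.348 × 10^-3 = 1.174 × 10^-3 mol
mass of CaO = 1.174 × 10^-3 × 56.08 = 0.06583 g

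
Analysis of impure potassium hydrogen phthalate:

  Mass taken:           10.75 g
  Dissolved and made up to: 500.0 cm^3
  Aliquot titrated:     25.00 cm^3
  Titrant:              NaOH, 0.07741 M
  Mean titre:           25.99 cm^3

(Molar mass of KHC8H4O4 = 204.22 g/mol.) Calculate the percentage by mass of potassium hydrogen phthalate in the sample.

76.44 %

KHC8H4O4 + NaOH → KNaC8H4O4 + H2O
n(NaOH) per titration = 0.02599 × 0.07741 = 2.012 × 10^-3 mol
n(KHC8H4O4) in each aliquot = 2.012 × 10^-3 mol (1:1 ratio)
n(KHC8H4O4) in the whole flask = 2.012 × 10^-3 × 500.0/25.00 = 0.04024 mol
mass of KHC8H4O4 = 0.04024 × 204.22 = 8.217 g
% KHC8H4O4 = 8.217 / 10.75 × 100 = 76.44 %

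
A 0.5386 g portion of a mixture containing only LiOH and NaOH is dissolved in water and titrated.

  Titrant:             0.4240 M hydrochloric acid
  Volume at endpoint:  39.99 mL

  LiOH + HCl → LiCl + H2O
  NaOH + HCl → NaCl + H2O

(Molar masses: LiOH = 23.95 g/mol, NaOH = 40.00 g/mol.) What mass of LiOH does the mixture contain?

0.2084 g

n(HCl) = 0.03999 × 0.4240 = 0.01696 mol
Let x = n(LiOH), y = n(NaOH).
Titrant: 1x + 1y = 0.01696;  mass: 23.95x + 40.00y = 0.5386
Solving, x = 8.700 × 10^-3 mol, y = 8.256 × 10^-3 mol
mass of LiOH = 8.700 × 10^-3 × 23.95 = 0.2084 g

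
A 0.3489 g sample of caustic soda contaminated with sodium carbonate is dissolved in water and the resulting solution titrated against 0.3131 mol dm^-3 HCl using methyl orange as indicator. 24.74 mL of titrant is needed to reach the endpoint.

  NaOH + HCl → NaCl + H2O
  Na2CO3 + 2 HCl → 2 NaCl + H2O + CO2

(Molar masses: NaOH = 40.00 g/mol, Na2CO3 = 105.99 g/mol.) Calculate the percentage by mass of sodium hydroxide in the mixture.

54.35 %

n(HCl) = 0.02474 × 0.3131 = 7.746 × 10^-3 mol
Let x = n(NaOH), y = n(Na2CO3).
Titrant: 1x + 2y = 7.746 × 10^-3;  mass: 40.00x + 105.99y = 0.3489
Solving, x = 4.741 × 10^-3 mol, y = 1.503 × 10^-3 mol
mass of NaOH = 4.741 × 10^-3 × 40.00 = 0.1896 g
% NaOH = 0.1896 / 0.3489 × 100 = 54.35 %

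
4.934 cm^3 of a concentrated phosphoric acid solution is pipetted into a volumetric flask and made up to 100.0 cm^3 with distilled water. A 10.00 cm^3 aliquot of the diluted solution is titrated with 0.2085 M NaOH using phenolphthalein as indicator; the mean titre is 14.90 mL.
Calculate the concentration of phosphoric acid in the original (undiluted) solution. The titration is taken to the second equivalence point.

3.148 M

H3PO4 + 2 NaOH → Na2HPO4 + 2 H2O
n(NaOH) = 0.01490 × 0.2085 = 3.107 × 10^-3 mol
From the 1:2 ratio, n(H3PO4) in the aliquot = 1/2 × 3.107 × 10^-3 = 1.553 × 10^-3 mol
[H3PO4]_dilute = 1.553 × 10^-3 / 0.01000 = 0.1553 mol/L
Dilution factor = 100.0 / 4.934 = 20.27
[H3PO4]_stock = 0.1553 × 20.27 = 3.148 mol/L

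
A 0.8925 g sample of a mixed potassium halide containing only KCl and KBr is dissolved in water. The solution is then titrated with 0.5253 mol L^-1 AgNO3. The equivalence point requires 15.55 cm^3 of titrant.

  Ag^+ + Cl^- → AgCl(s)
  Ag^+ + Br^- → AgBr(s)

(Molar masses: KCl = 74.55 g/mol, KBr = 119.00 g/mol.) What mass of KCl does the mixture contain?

n(AgNO3) = 0.01555 × 0.5253 = 8.168 × 10^-3 mol
Let x = n(KCl), y = n(KBr).
Titrant: 1x + 1y = 8.168 × 10^-3;  mass: 74.55x + 119.00y = 0.8925
Solving, x = 1.789 × 10^-3 mol, y = 6.379 × 10^-3 mol
mass of KCl = 1.789 × 10^-3 × 74.55 = 0.1334 g

0.1334 g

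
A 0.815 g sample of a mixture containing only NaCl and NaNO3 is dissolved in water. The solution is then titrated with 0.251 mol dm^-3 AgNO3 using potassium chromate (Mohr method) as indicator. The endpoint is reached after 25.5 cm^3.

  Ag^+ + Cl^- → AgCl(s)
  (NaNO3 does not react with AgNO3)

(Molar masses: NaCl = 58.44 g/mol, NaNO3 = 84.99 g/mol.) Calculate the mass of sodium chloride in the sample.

0.374 g

n(AgNO3) = 0.0255 × 0.251 = 6.40 × 10^-3 mol
Let x = n(NaCl), y = n(NaNO3).
Titrant: 1x = 6.40 × 10^-3;  mass: 58.44x + 84.99y = 0.815
Solving, x = 6.40 × 10^-3 mol, y = 5.19 × 10^-3 mol
mass of NaCl = 6.40 × 10^-3 × 58.44 = 0.374 g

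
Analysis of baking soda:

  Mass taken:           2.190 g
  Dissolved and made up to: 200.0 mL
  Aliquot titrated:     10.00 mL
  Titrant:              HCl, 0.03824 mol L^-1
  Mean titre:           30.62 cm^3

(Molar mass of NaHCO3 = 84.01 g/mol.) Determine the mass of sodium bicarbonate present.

NaHCO3 + HCl → NaCl + H2O + CO2
n(HCl) per titration = 0.03062 × 0.03824 = 1.171 × 10^-3 mol
n(NaHCO3) in each aliquot = 1.171 × 10^-3 mol (1:1 ratio)
n(NaHCO3) in the whole flask = 1.171 × 10^-3 × 200.0/10.00 = 0.02342 mol
mass of NaHCO3 = 0.02342 × 84.01 = 1.967 g

1.967 g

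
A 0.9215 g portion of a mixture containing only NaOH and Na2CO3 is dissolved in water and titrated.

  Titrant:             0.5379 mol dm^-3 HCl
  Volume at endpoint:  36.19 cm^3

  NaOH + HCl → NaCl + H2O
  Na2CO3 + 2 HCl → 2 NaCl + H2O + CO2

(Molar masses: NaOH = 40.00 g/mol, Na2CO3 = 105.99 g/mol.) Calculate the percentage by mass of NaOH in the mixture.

n(HCl) = 0.03619 × 0.5379 = 0.01947 mol
Let x = n(NaOH), y = n(Na2CO3).
Titrant: 1x + 2y = 0.01947;  mass: 40.00x + 105.99y = 0.9215
Solving, x = 8.475 × 10^-3 mol, y = 5.496 × 10^-3 mol
mass of NaOH = 8.475 × 10^-3 × 40.00 = 0.3390 g
% NaOH = 0.3390 / 0.9215 × 100 = 36.79 %

36.79 %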